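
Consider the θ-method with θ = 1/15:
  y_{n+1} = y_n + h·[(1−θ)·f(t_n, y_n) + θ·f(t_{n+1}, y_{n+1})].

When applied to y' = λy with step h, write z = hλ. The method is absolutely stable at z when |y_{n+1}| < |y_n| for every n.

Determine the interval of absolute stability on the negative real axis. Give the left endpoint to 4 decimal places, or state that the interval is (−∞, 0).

On y'=λy, z=hλ:
  y_{n+1} = y_n + z·[14/15·y_n + 1/15·y_{n+1}] ⇒ (1 − 1/15z)y_{n+1} = (1 + 14/15z)y_n
  so R(z) = (1 + 14/15z)/(1 − 1/15z).

Find x<0 with |R(x)|<1.
x=-0.78: |R|=0.2586
R=−1: 1+14/15x = −1+1/15x ⇒ -13/15x=2 ⇒ x=2/(-13/15)=-2.3077
Confirm numerically:
  x=-1.727: |R|=0.54869 <1
  x=-1.553: |R|=0.40730 <1
  x=-1.277: |R|=0.17681 <1
  x=-2.632: |R|=1.23911 >1
  x=-2.541: |R|=1.17291 >1
So |R|<1 on (-2.3077, 0).

(-2.3077, 0).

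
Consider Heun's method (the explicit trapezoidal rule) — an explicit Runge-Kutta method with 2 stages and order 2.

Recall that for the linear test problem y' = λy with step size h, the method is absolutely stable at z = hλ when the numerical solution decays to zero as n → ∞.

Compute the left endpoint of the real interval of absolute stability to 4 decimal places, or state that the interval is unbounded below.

Set f=λy, z=hλ:
  order 2, 2-stage ⇒ R(z)=1+z+z^2/2
  (e.g. R(-1.8)=0.82000, |R|=0.82000)

Find x<0 with |R(x)|<1.
x=-1.8: |R|=0.8200
|R(-1.92)|=0.9232 |R(-1.4)|=0.5800 |R(-0.84)|=0.5128
Bisect:
  x_lo=-2.6814 |R|=1.9135  x_hi=-0.2394 |R|=0.7892
  mid=-1.46039 |R|=0.60598 →hi
  mid=-2.07088 |R|=1.07339 →lo
  mid=-1.76563 |R|=0.79310 →hi
  mid=-1.91826 |R|=0.92160 →hi
  mid=-1.99457 |R|=0.99458 →hi
  mid=-2.03272 |R|=1.03326 →lo
  mid=-2.01365 |R|=1.01374 →lo
  ...
  [-2.00008,-1.99993] ⇒ x*=-2.0000
Interval (-2.0000, 0).

left endpoint -2.0000.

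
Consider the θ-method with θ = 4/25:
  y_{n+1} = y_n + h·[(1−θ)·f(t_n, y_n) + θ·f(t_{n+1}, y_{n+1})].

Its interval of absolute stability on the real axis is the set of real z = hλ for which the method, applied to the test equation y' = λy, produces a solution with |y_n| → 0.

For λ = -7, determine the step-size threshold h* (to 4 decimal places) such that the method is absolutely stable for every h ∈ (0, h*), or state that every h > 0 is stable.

Test eqn y'=λy, z=hλ:
  y_{n+1} = y_n + z·[21/25·y_n + 4/25·y_{n+1}] ⇒ (1 − 4/25z)y_{n+1} = (1 + 21/25z)y_n
  Hence R(z) = (1 + 21/25z)/(1 − 4/25z).

Need |R(x)|<1, x<0.
x=-0.72: |R|=0.3544
R=−1: 1+21/25x = −1+4/25x ⇒ -17/25x=2 ⇒ x=2/(-17/25)=-2.9412
Confirm numerically:
  x=-2.538: |R|=0.80502 <1
  x=-2.321: |R|=0.69248 <1
  x=-1.440: |R|=0.17035 <1
  x=-3.441: |R|=1.21920 >1
  x=-3.012: |R|=1.03250 >1
  x=-2.996: |R|=1.02520 >1
So |R|<1 on (-2.9412, 0).

(-2.9412,0); λ=-7 ⇒ h* = (50/17)/7 = 0.4202.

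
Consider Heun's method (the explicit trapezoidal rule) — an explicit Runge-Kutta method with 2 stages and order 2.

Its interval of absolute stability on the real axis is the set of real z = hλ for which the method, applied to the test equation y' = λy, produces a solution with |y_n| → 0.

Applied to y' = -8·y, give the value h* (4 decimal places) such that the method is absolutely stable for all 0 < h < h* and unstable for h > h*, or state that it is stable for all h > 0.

With y'=λy (z=hλ):
  order 2, 2-stage ⇒ R(z)=1+z+z^2/2
  (e.g. R(-1.34)=0.55780, |R|=0.55780)

Find x<0 with |R(x)|<1.
x=-1.34: |R|=0.5578
|R(-2.18)|=1.1962 |R(-0.95)|=0.5012 |R(-0.7)|=0.5450
Bisect:
  x_lo=-2.3718 |R|=1.4409  x_hi=-0.1277 |R|=0.8805
  mid=-1.24971 |R|=0.53118 →hi
  mid=-1.81074 |R|=0.82865 →hi
  mid=-2.09125 |R|=1.09541 →lo
  mid=-1.95099 |R|=0.95220 →hi
  mid=-2.02112 |R|=1.02135 →lo
  mid=-1.98606 |R|=0.98616 →hi
  mid=-2.00359 |R|=1.00360 →lo
  mid=-1.99482 |R|=0.99484 →hi
  mid=-1.99921 |R|=0.99921 →hi
  ...
  [-2.00003,-1.99989] ⇒ x*=-2.0000
So |R|<1 on (-2.0000, 0).

(-2.0000,0); λ=-8 ⇒ h* = 0.2500.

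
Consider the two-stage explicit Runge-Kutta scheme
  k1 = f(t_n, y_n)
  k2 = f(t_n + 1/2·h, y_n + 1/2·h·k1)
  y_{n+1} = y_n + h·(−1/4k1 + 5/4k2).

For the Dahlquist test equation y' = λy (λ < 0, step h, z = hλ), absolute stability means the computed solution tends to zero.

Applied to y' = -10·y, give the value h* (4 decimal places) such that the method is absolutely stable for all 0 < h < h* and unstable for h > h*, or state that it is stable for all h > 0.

Set f=λy, z=hλ:
  k1=λy_n ⇒ h·k1=z·y_n;  k2=λ(1+1/2z)y_n ⇒ h·k2=z(1+1/2z)y_n
  y_{n+1}/y_n = 1 − 1/4z + 5/4z(1+1/2z) = 1 + z + 5/8z²
  so R(z) = 1 + z + 5/8z².

Solve |R(x)|<1 on ℝ⁻.
x=-0.69: |R|=0.6076
R=1: x+5/8x²=0 ⇒ x=−8/5=-1.6000; min R=1−1/(4·5/8)=0.6000>−1
Confirm numerically:
  x=-0.991: |R|=0.62280 <1
  x=-0.974: |R|=0.61892 <1
  x=-0.824: |R|=0.60036 <1
  x=-2.010: |R|=1.51506 >1
  x=-1.654: |R|=1.05582 >1
Interval (-1.6000, 0).

(-1.6000,0); λ=-10 ⇒ h* = (8/5)/10 = 0.1600.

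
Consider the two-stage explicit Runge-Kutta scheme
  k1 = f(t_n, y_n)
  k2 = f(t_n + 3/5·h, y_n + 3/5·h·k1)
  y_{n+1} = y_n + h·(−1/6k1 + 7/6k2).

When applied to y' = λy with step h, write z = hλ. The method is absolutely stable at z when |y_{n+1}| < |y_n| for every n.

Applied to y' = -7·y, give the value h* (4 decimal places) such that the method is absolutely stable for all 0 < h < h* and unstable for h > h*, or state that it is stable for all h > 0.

Test eqn y'=λy, z=hλ:
  k1=λy_n ⇒ h·k1=z·y_n;  k2=λ(1+3/5z)y_n ⇒ h·k2=z(1+3/5z)y_n
  y_{n+1}/y_n = 1 − 1/6z + 7/6z(1+3/5z) = 1 + z + 7/10z²
  so R(z) = 1 + z + 7/10z².

Solve |R(x)|<1 on ℝ⁻.
x=-0.41: |R|=0.7077
R=1: x+7/10x²=0 ⇒ x=−10/7=-1.4286; min R=1−1/(4·7/10)=0.6429>−1
Confirm numerically:
  x=-1.067: |R|=0.72994 <1
  x=-0.993: |R|=0.69723 <1
  x=-0.756: |R|=0.64408 <1
  x=-0.692: |R|=0.64320 <1
  x=-1.793: |R|=1.45739 >1
  x=-1.531: |R|=1.10977 >1
  x=-1.485: |R|=1.05866 >1
Interval (-1.4286, 0).

(-1.4286,0); λ=-7 ⇒ h* = (10/7)/7 = 0.2041.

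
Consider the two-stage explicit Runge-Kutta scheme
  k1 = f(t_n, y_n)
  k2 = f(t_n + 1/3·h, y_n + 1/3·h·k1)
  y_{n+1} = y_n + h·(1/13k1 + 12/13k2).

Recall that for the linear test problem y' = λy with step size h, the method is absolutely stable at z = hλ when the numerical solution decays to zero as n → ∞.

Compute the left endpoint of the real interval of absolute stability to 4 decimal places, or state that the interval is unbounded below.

z* = -3.2500.

Set f=λy, z=hλ:
  k1=λy_n ⇒ h·k1=z·y_n;  k2=λ(1+1/3z)y_n ⇒ h·k2=z(1+1/3z)y_n
  y_{n+1}/y_n = 1 + 1/13z + 12/13z(1+1/3z) = 1 + z + 4/13z²
  so R(z) = 1 + z + 4/13z².

Need |R(x)|<1, x<0.
x=-1.35: |R|=0.2108
R=1: x+4/13x²=0 ⇒ x=−13/4=-3.2500; min R=1−1/(4·4/13)=0.1875>−1
Confirm numerically:
  x=-2.311: |R|=0.33230 <1
  x=-1.916: |R|=0.21356 <1
  x=-1.472: |R|=0.19470 <1
  x=-3.626: |R|=1.41950 >1
  x=-3.457: |R|=1.22018 >1
So |R|<1 on (-3.2500, 0).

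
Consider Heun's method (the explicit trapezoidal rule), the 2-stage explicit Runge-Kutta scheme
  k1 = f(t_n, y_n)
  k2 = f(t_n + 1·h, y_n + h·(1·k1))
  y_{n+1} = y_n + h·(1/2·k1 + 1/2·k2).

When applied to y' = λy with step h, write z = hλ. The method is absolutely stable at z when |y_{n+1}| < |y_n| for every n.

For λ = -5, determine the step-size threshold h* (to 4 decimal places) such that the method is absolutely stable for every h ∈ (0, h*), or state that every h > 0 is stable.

(-2.0000,0); λ=-5 ⇒ h* = 0.4000.

Set f=λy, z=hλ:
  order 2, 2-stage ⇒ R(z)=1+z+z^2/2
  (e.g. R(-1.4)=0.58000, |R|=0.58000)

Boundary: |R(x)|=1, x<0.
x=-1.4: |R|=0.5800
|R(-1.45)|=0.6013 |R(-1.21)|=0.5221 |R(-0.52)|=0.6152
Bisect:
  x_lo=-2.5455 |R|=1.6943  x_hi=-0.0856 |R|=0.9181
  mid=-1.31553 |R|=0.54978 →hi
  mid=-1.93051 |R|=0.93293 →hi
  mid=-2.23801 |R|=1.26633 →lo
  mid=-2.08426 |R|=1.08781 →lo
  mid=-2.00739 |R|=1.00741 →lo
  mid=-1.96895 |R|=0.96943 →hi
  mid=-1.98817 |R|=0.98824 →hi
  ...
  [-2.00003,-1.99988] ⇒ x*=-2.0000
Stable set (-2.0000, 0).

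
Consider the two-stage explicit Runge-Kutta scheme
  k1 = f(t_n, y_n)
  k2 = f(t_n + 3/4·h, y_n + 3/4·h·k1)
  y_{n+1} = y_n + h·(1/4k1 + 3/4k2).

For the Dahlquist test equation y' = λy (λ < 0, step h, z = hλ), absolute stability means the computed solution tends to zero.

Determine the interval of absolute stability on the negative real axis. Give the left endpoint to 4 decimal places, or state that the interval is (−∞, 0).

Test eqn y'=λy, z=hλ:
  k1=λy_n ⇒ h·k1=z·y_n;  k2=λ(1+3/4z)y_n ⇒ h·k2=z(1+3/4z)y_n
  y_{n+1}/y_n = 1 + 1/4z + 3/4z(1+3/4z) = 1 + z + 9/16z²
  ⇒ R(z) = 1 + z + 9/16z².

Need |R(x)|<1, x<0.
x=-1.23: |R|=0.6210
R=1: x+9/16x²=0 ⇒ x=−16/9=-1.7778; min R=1−1/(4·9/16)=0.5556>−1
Confirm numerically:
  x=-1.695: |R|=0.92108 <1
  x=-1.184: |R|=0.60454 <1
  x=-1.139: |R|=0.59074 <1
  x=-1.125: |R|=0.58691 <1
  x=-2.277: |R|=1.63941 >1
  x=-2.102: |R|=1.38335 >1
  x=-1.907: |R|=1.13862 >1
Stable set (-1.7778, 0).

z∈(-1.7778,0).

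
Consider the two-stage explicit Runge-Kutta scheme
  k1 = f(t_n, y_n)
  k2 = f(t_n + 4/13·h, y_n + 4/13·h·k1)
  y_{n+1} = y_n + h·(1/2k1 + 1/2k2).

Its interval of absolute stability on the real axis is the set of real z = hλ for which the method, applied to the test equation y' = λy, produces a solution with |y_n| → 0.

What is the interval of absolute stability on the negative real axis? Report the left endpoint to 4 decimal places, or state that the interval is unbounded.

On y'=λy, z=hλ:
  k1=λy_n ⇒ h·k1=z·y_n;  k2=λ(1+4/13z)y_n ⇒ h·k2=z(1+4/13z)y_n
  y_{n+1}/y_n = 1 + 1/2z + 1/2z(1+4/13z) = 1 + z + 2/13z²
  Hence R(z) = 1 + z + 2/13z².

Boundary: |R(x)|=1, x<0.
x=-1.1: |R|=0.0862
R=1: x+2/13x²=0 ⇒ x=−13/2=-6.5000; min R=1−1/(4·2/13)=-0.6250>−1
Confirm numerically:
  x=-5.779: |R|=0.35898 <1
  x=-5.264: |R|=0.00097 <1
  x=-4.654: |R|=0.32174 <1
  x=-6.605: |R|=1.10670 >1
  x=-6.591: |R|=1.09227 >1
Stable set (-6.5000, 0).

z∈(-6.5000,0).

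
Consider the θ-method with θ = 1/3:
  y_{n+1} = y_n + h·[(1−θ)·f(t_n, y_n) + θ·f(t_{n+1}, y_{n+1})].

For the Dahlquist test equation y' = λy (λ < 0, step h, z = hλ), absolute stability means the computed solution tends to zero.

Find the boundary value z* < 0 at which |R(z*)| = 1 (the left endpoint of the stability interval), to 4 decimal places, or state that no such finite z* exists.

Test eqn y'=λy, z=hλ:
  y_{n+1} = y_n + z·[2/3·y_n + 1/3·y_{n+1}] ⇒ (1 − 1/3z)y_{n+1} = (1 + 2/3z)y_n
  so R(z) = (1 + 2/3z)/(1 − 1/3z).

Find x<0 with |R(x)|<1.
x=-1.37: |R|=0.0595
R=−1: 1+2/3x = −1+1/3x ⇒ -1/3x=2 ⇒ x=2/(-1/3)=-6.0000
Confirm numerically:
  x=-5.833: |R|=0.98109 <1
  x=-4.970: |R|=0.87077 <1
  x=-4.620: |R|=0.81890 <1
  x=-6.334: |R|=1.03578 >1
  x=-6.159: |R|=1.01736 >1
  x=-6.055: |R|=1.00607 >1
Stable set (-6.0000, 0).

left endpoint -6.0000.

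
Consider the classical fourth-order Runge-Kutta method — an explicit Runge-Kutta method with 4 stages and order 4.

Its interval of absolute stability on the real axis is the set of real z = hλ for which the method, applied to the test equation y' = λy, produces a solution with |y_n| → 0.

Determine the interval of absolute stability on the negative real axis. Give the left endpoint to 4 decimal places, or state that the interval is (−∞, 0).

With y'=λy (z=hλ):
  order 4, 4-stage ⇒ R(z)=1+z+z^2/2+z^3/6+z^4/24
  (e.g. R(-1.09)=0.34703, |R|=0.34703)

Find x<0 with |R(x)|<1.
x=-1.09: |R|=0.3470
|R(-2.73)|=0.9198 |R(-2.15)|=0.3952 |R(-1.47)|=0.2756
Bisect:
  x_lo=-3.3831 |R|=2.3444  x_hi=-0.1934 |R|=0.8241
  mid=-1.78827 |R|=0.28367 →hi
  mid=-2.58571 |R|=0.73849 →hi
  mid=-2.98442 |R|=1.34414 →lo
  mid=-2.78506 |R|=0.99965 →hi
  mid=-2.88474 |R|=1.16059 →lo
  mid=-2.83490 |R|=1.07741 →lo
  mid=-2.80998 |R|=1.03787 →lo
  ...
  [-2.78545,-2.78526] ⇒ x*=-2.7853
Stable set (-2.7853, 0).

(-2.7853, 0).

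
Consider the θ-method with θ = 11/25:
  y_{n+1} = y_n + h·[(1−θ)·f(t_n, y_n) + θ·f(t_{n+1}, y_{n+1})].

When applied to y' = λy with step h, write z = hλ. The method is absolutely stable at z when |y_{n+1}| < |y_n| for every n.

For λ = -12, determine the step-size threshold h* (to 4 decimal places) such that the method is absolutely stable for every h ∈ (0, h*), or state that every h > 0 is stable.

Set f=λy, z=hλ:
  y_{n+1} = y_n + z·[14/25·y_n + 11/25·y_{n+1}] ⇒ (1 − 11/25z)y_{n+1} = (1 + 14/25z)y_n
  Hence R(z) = (1 + 14/25z)/(1 − 11/25z).

Boundary: |R(x)|=1, x<0.
x=-1.03: |R|=0.2912
R=−1: 1+14/25x = −1+11/25x ⇒ -3/25x=2 ⇒ x=2/(-3/25)=-16.6667
Confirm numerically:
  x=-15.484: |R|=0.98184 <1
  x=-14.257: |R|=0.96024 <1
  x=-10.115: |R|=0.85576 <1
  x=-16.952: |R|=1.00405 >1
  x=-16.920: |R|=1.00360 >1
  x=-16.792: |R|=1.00179 >1
Interval (-16.6667, 0).

(-16.6667,0); λ=-12 ⇒ h* = (50/3)/12 = 1.3889.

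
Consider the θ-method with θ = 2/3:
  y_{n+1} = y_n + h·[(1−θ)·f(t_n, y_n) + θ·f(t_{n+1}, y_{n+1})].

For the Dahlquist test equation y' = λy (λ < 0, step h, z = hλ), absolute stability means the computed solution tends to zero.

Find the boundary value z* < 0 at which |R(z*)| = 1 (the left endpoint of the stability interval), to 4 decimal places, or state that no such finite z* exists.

(−∞, 0) — no finite endpoint.

Set f=λy, z=hλ:
  y_{n+1} = y_n + z·[1/3·y_n + 2/3·y_{n+1}] ⇒ (1 − 2/3z)y_{n+1} = (1 + 1/3z)y_n
  ⇒ R(z) = (1 + 1/3z)/(1 − 2/3z).

Solve |R(x)|<1 on ℝ⁻.
x=-0.39: |R|=0.6905
x=-2: |R|=0.1429
x=-10: |R|=0.3043
x=-100: |R|=0.4778
θ=2/3≥1/2 ⇒ |1+1/3x|<|1−2/3x| ∀x<0 ⇒ interval (−∞,0).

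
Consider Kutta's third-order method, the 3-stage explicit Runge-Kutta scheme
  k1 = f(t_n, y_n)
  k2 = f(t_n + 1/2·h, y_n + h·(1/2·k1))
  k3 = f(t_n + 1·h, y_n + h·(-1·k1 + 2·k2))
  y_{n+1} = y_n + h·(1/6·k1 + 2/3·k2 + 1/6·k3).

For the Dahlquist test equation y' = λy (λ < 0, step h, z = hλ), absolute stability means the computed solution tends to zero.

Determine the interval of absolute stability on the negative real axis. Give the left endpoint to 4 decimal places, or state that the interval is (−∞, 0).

z∈(-2.5127,0).

Set f=λy, z=hλ:
  order 3, 3-stage ⇒ R(z)=1+z+z^2/2+z^3/6
  (e.g. R(-0.42)=0.65585, |R|=0.65585)

Solve |R(x)|<1 on ℝ⁻.
x=-0.42: |R|=0.6559
|R(-2.68)|=1.2969 |R(-1.26)|=0.2004 |R(-1.14)|=0.2629
Bisect:
  x_lo=-3.3760 |R|=3.0903  x_hi=-0.1110 |R|=0.8949
  mid=-1.74351 |R|=0.10693 →hi
  mid=-2.55976 |R|=1.07900 →lo
  mid=-2.15164 |R|=0.49705 →hi
  mid=-2.35570 |R|=0.75980 →hi
  mid=-2.45773 |R|=0.91181 →hi
  mid=-2.50875 |R|=0.99344 →hi
  mid=-2.53426 |R|=1.03572 →lo
  ...
  [-2.51293,-2.51273] ⇒ x*=-2.5127
Stable set (-2.5127, 0).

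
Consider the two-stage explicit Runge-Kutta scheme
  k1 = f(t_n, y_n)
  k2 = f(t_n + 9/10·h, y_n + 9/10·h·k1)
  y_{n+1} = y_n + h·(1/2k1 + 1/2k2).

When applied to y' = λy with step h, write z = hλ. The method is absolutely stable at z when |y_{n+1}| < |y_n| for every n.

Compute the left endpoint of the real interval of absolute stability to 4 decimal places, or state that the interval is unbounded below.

With y'=λy (z=hλ):
  k1=λy_n ⇒ h·k1=z·y_n;  k2=λ(1+9/10z)y_n ⇒ h·k2=z(1+9/10z)y_n
  y_{n+1}/y_n = 1 + 1/2z + 1/2z(1+9/10z) = 1 + z + 9/20z²
  ⇒ R(z) = 1 + z + 9/20z².

Boundary: |R(x)|=1, x<0.
x=-1.3: |R|=0.4605
R=1: x+9/20x²=0 ⇒ x=−20/9=-2.2222; min R=1−1/(4·9/20)=0.4444>−1
Confirm numerically:
  x=-2.167: |R|=0.94615 <1
  x=-2.017: |R|=0.81373 <1
  x=-1.197: |R|=0.44776 <1
  x=-1.173: |R|=0.44617 <1
  x=-2.760: |R|=1.66792 >1
  x=-2.531: |R|=1.35168 >1
  x=-2.293: |R|=1.07303 >1
Interval (-2.2222, 0).

left endpoint -2.2222.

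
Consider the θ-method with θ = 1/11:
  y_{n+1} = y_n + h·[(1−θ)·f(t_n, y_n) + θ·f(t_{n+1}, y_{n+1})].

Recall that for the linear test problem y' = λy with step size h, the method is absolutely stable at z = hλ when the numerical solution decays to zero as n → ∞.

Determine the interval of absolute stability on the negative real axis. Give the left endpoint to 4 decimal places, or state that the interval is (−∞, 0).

On y'=λy, z=hλ:
  y_{n+1} = y_n + z·[10/11·y_n + 1/11·y_{n+1}] ⇒ (1 − 1/11z)y_{n+1} = (1 + 10/11z)y_n
  Hence R(z) = (1 + 10/11z)/(1 − 1/11z).

Boundary: |R(x)|=1, x<0.
x=-1: |R|=0.0833
R=−1: 1+10/11x = −1+1/11x ⇒ -9/11x=2 ⇒ x=2/(-9/11)=-2.4444
Confirm numerically:
  x=-2.083: |R|=0.75136 <1
  x=-1.807: |R|=0.55204 <1
  x=-1.577: |R|=0.37926 <1
  x=-3.015: |R|=1.36639 >1
  x=-2.909: |R|=1.30060 >1
  x=-2.712: |R|=1.17561 >1
Interval (-2.4444, 0).

z∈(-2.4444,0).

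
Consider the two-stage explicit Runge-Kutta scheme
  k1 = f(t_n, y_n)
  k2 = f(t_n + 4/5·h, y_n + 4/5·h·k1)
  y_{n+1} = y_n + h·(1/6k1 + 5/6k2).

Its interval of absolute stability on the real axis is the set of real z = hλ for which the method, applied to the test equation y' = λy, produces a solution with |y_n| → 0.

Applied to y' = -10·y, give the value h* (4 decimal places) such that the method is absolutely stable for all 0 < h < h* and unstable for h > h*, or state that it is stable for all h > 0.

Set f=λy, z=hλ:
  k1=λy_n ⇒ h·k1=z·y_n;  k2=λ(1+4/5z)y_n ⇒ h·k2=z(1+4/5z)y_n
  y_{n+1}/y_n = 1 + 1/6z + 5/6z(1+4/5z) = 1 + z + 2/3z²
  so R(z) = 1 + z + 2/3z².

Boundary: |R(x)|=1, x<0.
x=-1.28: |R|=0.8123
R=1: x+2/3x²=0 ⇒ x=−3/2=-1.5000; min R=1−1/(4·2/3)=0.6250>−1
Confirm numerically:
  x=-1.216: |R|=0.76977 <1
  x=-1.125: |R|=0.71875 <1
  x=-0.771: |R|=0.62529 <1
  x=-0.753: |R|=0.62501 <1
  x=-1.797: |R|=1.35581 >1
  x=-1.762: |R|=1.30776 >1
Stable set (-1.5000, 0).

(-1.5000,0); λ=-10 ⇒ h* = (3/2)/10 = 0.1500.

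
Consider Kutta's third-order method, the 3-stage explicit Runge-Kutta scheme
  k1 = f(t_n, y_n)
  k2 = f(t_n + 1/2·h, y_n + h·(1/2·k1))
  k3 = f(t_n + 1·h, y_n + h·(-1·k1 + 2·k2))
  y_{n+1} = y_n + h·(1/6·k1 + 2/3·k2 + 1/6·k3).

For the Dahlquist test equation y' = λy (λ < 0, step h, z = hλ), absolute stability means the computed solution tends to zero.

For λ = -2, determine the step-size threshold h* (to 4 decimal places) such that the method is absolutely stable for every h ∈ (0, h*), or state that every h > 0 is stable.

(-2.5127,0); λ=-2 ⇒ h* = 1.2564.

With y'=λy (z=hλ):
  order 3, 3-stage ⇒ R(z)=1+z+z^2/2+z^3/6
  (e.g. R(-0.37)=0.69001, |R|=0.69001)

Boundary: |R(x)|=1, x<0.
x=-0.37: |R|=0.6900
|R(-1.99)|=0.3234 |R(-1.7)|=0.0738 |R(-0.89)|=0.3886
Bisect:
  x_lo=-3.3886 |R|=3.1325  x_hi=-0.2313 |R|=0.7934
  mid=-1.80997 |R|=0.16022 →hi
  mid=-2.59931 |R|=1.14811 →lo
  mid=-2.20464 |R|=0.56034 →hi
  mid=-2.40198 |R|=0.82693 →hi
  mid=-2.50064 |R|=0.98021 →hi
  mid=-2.54998 |R|=1.06227 →lo
  mid=-2.52531 |R|=1.02078 →lo
  mid=-2.51298 |R|=1.00038 →lo
  mid=-2.50681 |R|=0.99027 →hi
  ...
  [-2.51278,-2.51259] ⇒ x*=-2.5127
So |R|<1 on (-2.5127, 0).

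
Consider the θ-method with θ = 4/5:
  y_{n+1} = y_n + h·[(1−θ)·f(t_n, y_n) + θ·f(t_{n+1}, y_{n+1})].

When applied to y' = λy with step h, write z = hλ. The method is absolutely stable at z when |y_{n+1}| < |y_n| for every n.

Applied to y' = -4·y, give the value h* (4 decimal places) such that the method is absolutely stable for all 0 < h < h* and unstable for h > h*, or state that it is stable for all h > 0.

interval (−∞, 0). Any h>0 works for λ=-4.

On y'=λy, z=hλ:
  y_{n+1} = y_n + z·[1/5·y_n + 4/5·y_{n+1}] ⇒ (1 − 4/5z)y_{n+1} = (1 + 1/5z)y_n
  R(z) = (1 + 1/5z)/(1 − 4/5z).

Solve |R(x)|<1 on ℝ⁻.
x=-1.26: |R|=0.3725
x=-2: |R|=0.2308
x=-10: |R|=0.1111
x=-100: |R|=0.2346
θ=4/5≥1/2 ⇒ |1+1/5x|<|1−4/5x| ∀x<0 ⇒ interval (−∞,0).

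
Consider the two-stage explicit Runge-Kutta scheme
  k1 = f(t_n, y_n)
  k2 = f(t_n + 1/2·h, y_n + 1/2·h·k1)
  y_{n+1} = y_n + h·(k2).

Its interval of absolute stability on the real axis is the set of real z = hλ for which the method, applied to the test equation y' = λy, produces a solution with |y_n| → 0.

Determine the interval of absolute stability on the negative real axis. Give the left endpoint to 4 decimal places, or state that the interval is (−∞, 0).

z∈(-2.0000,0).

With y'=λy (z=hλ):
  k1=λy_n ⇒ h·k1=z·y_n;  k2=λ(1+1/2z)y_n ⇒ h·k2=z(1+1/2z)y_n
  y_{n+1}/y_n = 1 + z(1+1/2z) = 1 + z + 1/2z²
  Hence R(z) = 1 + z + 1/2z².

Boundary: |R(x)|=1, x<0.
x=-0.89: |R|=0.5061
R=1: x+1/2x²=0 ⇒ x=−2=-2.0000; min R=1−1/(4·1/2)=0.5000>−1
Confirm numerically:
  x=-1.963: |R|=0.96368 <1
  x=-1.618: |R|=0.69096 <1
  x=-1.147: |R|=0.51080 <1
  x=-1.057: |R|=0.50162 <1
  x=-2.433: |R|=1.52674 >1
  x=-2.180: |R|=1.19620 >1
So |R|<1 on (-2.0000, 0).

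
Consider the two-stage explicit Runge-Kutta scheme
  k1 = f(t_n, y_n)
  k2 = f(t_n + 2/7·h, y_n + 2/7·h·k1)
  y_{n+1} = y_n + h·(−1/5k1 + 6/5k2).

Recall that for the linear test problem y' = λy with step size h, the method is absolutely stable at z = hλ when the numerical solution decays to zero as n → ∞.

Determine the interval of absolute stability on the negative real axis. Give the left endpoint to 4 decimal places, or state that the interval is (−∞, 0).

On y'=λy, z=hλ:
  k1=λy_n ⇒ h·k1=z·y_n;  k2=λ(1+2/7z)y_n ⇒ h·k2=z(1+2/7z)y_n
  y_{n+1}/y_n = 1 − 1/5z + 6/5z(1+2/7z) = 1 + z + 12/35z²
  ⇒ R(z) = 1 + z + 12/35z².

Need |R(x)|<1, x<0.
x=-0.39: |R|=0.6621
R=1: x+12/35x²=0 ⇒ x=−35/12=-2.9167; min R=1−1/(4·12/35)=0.2708>−1
Confirm numerically:
  x=-2.458: |R|=0.61346 <1
  x=-2.147: |R|=0.43344 <1
  x=-1.318: |R|=0.27759 <1
  x=-3.286: |R|=1.41610 >1
  x=-3.232: |R|=1.34943 >1
  x=-3.035: |R|=1.12313 >1
Stable set (-2.9167, 0).

(-2.9167, 0).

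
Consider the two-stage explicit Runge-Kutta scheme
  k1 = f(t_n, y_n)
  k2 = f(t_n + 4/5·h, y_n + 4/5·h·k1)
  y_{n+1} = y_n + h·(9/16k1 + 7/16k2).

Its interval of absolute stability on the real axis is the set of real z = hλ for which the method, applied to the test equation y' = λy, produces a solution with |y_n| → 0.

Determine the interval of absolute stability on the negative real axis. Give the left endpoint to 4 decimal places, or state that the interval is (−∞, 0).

(-2.8571, 0).

Set f=λy, z=hλ:
  k1=λy_n ⇒ h·k1=z·y_n;  k2=λ(1+4/5z)y_n ⇒ h·k2=z(1+4/5z)y_n
  y_{n+1}/y_n = 1 + 9/16z + 7/16z(1+4/5z) = 1 + z + 7/20z²
  ⇒ R(z) = 1 + z + 7/20z².

Solve |R(x)|<1 on ℝ⁻.
x=-1.55: |R|=0.2909
R=1: x+7/20x²=0 ⇒ x=−20/7=-2.8571; min R=1−1/(4·7/20)=0.2857>−1
Confirm numerically:
  x=-2.834: |R|=0.97704 <1
  x=-2.451: |R|=0.65159 <1
  x=-1.442: |R|=0.28578 <1
  x=-1.249: |R|=0.29700 <1
  x=-3.413: |R|=1.66400 >1
  x=-3.228: |R|=1.41899 >1
Stable set (-2.8571, 0).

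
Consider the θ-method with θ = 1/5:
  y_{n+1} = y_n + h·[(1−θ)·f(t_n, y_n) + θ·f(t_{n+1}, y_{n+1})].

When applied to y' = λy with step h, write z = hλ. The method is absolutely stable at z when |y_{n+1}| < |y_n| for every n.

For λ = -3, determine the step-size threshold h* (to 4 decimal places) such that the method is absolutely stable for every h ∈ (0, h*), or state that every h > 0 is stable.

With y'=λy (z=hλ):
  y_{n+1} = y_n + z·[4/5·y_n + 1/5·y_{n+1}] ⇒ (1 − 1/5z)y_{n+1} = (1 + 4/5z)y_n
  R(z) = (1 + 4/5z)/(1 − 1/5z).

Find x<0 with |R(x)|<1.
x=-1.75: |R|=0.2963
R=−1: 1+4/5x = −1+1/5x ⇒ -3/5x=2 ⇒ x=2/(-3/5)=-3.3333
Confirm numerically:
  x=-3.234: |R|=0.96381 <1
  x=-2.445: |R|=0.64204 <1
  x=-1.867: |R|=0.35940 <1
  x=-3.674: |R|=1.11782 >1
  x=-3.516: |R|=1.06435 >1
  x=-3.419: |R|=1.03053 >1
So |R|<1 on (-3.3333, 0).

(-3.3333,0); λ=-3 ⇒ h* = (10/3)/3 = 1.1111.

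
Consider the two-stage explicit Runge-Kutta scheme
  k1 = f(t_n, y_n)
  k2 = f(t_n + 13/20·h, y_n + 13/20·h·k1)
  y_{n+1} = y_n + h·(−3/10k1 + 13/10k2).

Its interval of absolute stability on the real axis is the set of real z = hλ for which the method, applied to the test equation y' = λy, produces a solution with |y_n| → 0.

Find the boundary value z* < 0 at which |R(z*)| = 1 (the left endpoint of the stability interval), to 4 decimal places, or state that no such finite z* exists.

z* = -1.1834.

Set f=λy, z=hλ:
  k1=λy_n ⇒ h·k1=z·y_n;  k2=λ(1+13/20z)y_n ⇒ h·k2=z(1+13/20z)y_n
  y_{n+1}/y_n = 1 − 3/10z + 13/10z(1+13/20z) = 1 + z + 169/200z²
  R(z) = 1 + z + 169/200z².

Boundary: |R(x)|=1, x<0.
x=-0.87: |R|=0.7696
R=1: x+169/200x²=0 ⇒ x=−200/169=-1.1834; min R=1−1/(4·169/200)=0.7041>−1
Confirm numerically:
  x=-0.969: |R|=0.82442 <1
  x=-0.887: |R|=0.77782 <1
  x=-0.640: |R|=0.70611 <1
  x=-0.480: |R|=0.71469 <1
  x=-1.750: |R|=1.83781 >1
  x=-1.702: |R|=1.74580 >1
Interval (-1.1834, 0).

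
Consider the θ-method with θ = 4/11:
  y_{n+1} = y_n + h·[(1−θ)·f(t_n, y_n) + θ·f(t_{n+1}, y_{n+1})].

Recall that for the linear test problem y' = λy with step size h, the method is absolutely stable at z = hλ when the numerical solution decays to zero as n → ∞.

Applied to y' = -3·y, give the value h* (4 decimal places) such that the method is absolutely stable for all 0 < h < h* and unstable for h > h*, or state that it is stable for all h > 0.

Test eqn y'=λy, z=hλ:
  y_{n+1} = y_n + z·[7/11·y_n + 4/11·y_{n+1}] ⇒ (1 − 4/11z)y_{n+1} = (1 + 7/11z)y_n
  R(z) = (1 + 7/11z)/(1 − 4/11z).

Solve |R(x)|<1 on ℝ⁻.
x=-0.96: |R|=0.2884
R=−1: 1+7/11x = −1+4/11x ⇒ -3/11x=2 ⇒ x=2/(-3/11)=-7.3333
Confirm numerically:
  x=-6.370: |R|=0.92078 <1
  x=-6.131: |R|=0.89846 <1
  x=-5.371: |R|=0.81877 <1
  x=-3.563: |R|=0.55208 <1
  x=-7.930: |R|=1.04190 >1
  x=-7.853: |R|=1.03676 >1
  x=-7.797: |R|=1.03297 >1
So |R|<1 on (-7.3333, 0).

(-7.3333,0); λ=-3 ⇒ h* = (22/3)/3 = 2.4444.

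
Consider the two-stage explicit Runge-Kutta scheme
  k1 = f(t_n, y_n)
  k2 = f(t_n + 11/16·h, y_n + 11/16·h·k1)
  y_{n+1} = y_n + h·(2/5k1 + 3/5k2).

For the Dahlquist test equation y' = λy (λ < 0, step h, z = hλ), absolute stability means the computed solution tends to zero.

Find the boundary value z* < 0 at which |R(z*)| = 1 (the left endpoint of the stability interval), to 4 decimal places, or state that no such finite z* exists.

On y'=λy, z=hλ:
  k1=λy_n ⇒ h·k1=z·y_n;  k2=λ(1+11/16z)y_n ⇒ h·k2=z(1+11/16z)y_n
  y_{n+1}/y_n = 1 + 2/5z + 3/5z(1+11/16z) = 1 + z + 33/80z²
  so R(z) = 1 + z + 33/80z².

Find x<0 with |R(x)|<1.
x=-0.93: |R|=0.4268
R=1: x+33/80x²=0 ⇒ x=−80/33=-2.4242; min R=1−1/(4·33/80)=0.3939>−1
Confirm numerically:
  x=-1.562: |R|=0.44444 <1
  x=-1.181: |R|=0.39434 <1
  x=-1.024: |R|=0.40854 <1
  x=-2.811: |R|=1.44846 >1
  x=-2.488: |R|=1.06543 >1
Stable set (-2.4242, 0).

z* = -2.4242.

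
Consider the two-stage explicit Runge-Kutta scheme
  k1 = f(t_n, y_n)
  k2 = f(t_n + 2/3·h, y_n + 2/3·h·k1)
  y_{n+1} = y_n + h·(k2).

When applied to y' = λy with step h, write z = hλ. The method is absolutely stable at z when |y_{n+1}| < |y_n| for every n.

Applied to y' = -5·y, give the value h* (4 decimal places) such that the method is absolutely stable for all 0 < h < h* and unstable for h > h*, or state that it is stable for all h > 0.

Set f=λy, z=hλ:
  k1=λy_n ⇒ h·k1=z·y_n;  k2=λ(1+2/3z)y_n ⇒ h·k2=z(1+2/3z)y_n
  y_{n+1}/y_n = 1 + z(1+2/3z) = 1 + z + 2/3z²
  Hence R(z) = 1 + z + 2/3z².

Need |R(x)|<1, x<0.
x=-0.41: |R|=0.7021
R=1: x+2/3x²=0 ⇒ x=−3/2=-1.5000; min R=1−1/(4·2/3)=0.6250>−1
Confirm numerically:
  x=-0.847: |R|=0.63127 <1
  x=-0.712: |R|=0.62596 <1
  x=-0.609: |R|=0.63825 <1
  x=-1.930: |R|=1.55327 >1
  x=-1.906: |R|=1.51589 >1
  x=-1.818: |R|=1.38542 >1
So |R|<1 on (-1.5000, 0).

(-1.5000,0); λ=-5 ⇒ h* = (3/2)/5 = 0.3000.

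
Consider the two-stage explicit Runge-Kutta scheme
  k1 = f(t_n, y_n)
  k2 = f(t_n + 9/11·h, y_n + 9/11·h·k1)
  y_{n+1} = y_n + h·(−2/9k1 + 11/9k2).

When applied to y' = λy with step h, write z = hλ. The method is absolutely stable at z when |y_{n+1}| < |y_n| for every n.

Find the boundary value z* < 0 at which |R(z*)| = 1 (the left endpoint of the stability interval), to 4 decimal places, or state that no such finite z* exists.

left endpoint -1.0000.

Test eqn y'=λy, z=hλ:
  k1=λy_n ⇒ h·k1=z·y_n;  k2=λ(1+9/11z)y_n ⇒ h·k2=z(1+9/11z)y_n
  y_{n+1}/y_n = 1 − 2/9z + 11/9z(1+9/11z) = 1 + z + z²
  ⇒ R(z) = 1 + z + z².

Find x<0 with |R(x)|<1.
x=-1.62: |R|=2.0044
R=1: x+1x²=0 ⇒ x=−1=-1.0000; min R=1−1/(4·1)=0.7500>−1
Confirm numerically:
  x=-0.831: |R|=0.85956 <1
  x=-0.738: |R|=0.80664 <1
  x=-0.402: |R|=0.75960 <1
  x=-1.340: |R|=1.45560 >1
  x=-1.260: |R|=1.32760 >1
  x=-1.081: |R|=1.08756 >1
So |R|<1 on (-1.0000, 0).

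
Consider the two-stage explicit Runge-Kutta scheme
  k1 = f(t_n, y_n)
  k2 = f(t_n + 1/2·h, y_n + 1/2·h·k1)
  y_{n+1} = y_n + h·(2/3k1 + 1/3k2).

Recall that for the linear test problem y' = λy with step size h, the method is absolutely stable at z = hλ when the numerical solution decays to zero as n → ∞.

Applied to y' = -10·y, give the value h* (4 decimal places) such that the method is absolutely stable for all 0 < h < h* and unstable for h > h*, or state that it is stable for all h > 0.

Set f=λy, z=hλ:
  k1=λy_n ⇒ h·k1=z·y_n;  k2=λ(1+1/2z)y_n ⇒ h·k2=z(1+1/2z)y_n
  y_{n+1}/y_n = 1 + 2/3z + 1/3z(1+1/2z) = 1 + z + 1/6z²
  R(z) = 1 + z + 1/6z².

Solve |R(x)|<1 on ℝ⁻.
x=-0.78: |R|=0.3214
R=1: x+1/6x²=0 ⇒ x=−6=-6.0000; min R=1−1/(4·1/6)=-0.5000>−1
Confirm numerically:
  x=-5.633: |R|=0.65545 <1
  x=-4.839: |R|=0.06365 <1
  x=-3.103: |R|=0.49823 <1
  x=-6.519: |R|=1.56389 >1
  x=-6.436: |R|=1.46768 >1
  x=-6.257: |R|=1.26801 >1
Stable set (-6.0000, 0).

(-6.0000,0); λ=-10 ⇒ h* = (6)/10 = 0.6000.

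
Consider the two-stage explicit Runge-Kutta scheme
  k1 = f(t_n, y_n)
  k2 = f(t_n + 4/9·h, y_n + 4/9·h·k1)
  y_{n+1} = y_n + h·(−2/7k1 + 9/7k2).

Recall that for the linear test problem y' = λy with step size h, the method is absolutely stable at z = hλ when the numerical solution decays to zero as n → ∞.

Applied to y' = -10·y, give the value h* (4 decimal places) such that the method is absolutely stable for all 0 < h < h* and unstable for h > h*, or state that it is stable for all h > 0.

(-1.7500,0); λ=-10 ⇒ h* = (7/4)/10 = 0.1750.

On y'=λy, z=hλ:
  k1=λy_n ⇒ h·k1=z·y_n;  k2=λ(1+4/9z)y_n ⇒ h·k2=z(1+4/9z)y_n
  y_{n+1}/y_n = 1 − 2/7z + 9/7z(1+4/9z) = 1 + z + 4/7z²
  ⇒ R(z) = 1 + z + 4/7z².

Solve |R(x)|<1 on ℝ⁻.
x=-1.72: |R|=0.9705
R=1: x+4/7x²=0 ⇒ x=−7/4=-1.7500; min R=1−1/(4·4/7)=0.5625>−1
Confirm numerically:
  x=-1.041: |R|=0.57825 <1
  x=-0.997: |R|=0.57101 <1
  x=-0.932: |R|=0.56436 <1
  x=-2.242: |R|=1.63032 >1
  x=-2.167: |R|=1.51637 >1
So |R|<1 on (-1.7500, 0).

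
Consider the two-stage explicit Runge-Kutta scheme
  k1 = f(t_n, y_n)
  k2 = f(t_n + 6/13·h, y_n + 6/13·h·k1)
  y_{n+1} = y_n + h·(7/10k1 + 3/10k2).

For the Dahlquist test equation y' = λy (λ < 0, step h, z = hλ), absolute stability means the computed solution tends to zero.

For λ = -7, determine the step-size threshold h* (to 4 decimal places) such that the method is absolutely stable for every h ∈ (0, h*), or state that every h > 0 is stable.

(-7.2222,0); λ=-7 ⇒ h* = (65/9)/7 = 1.0317.

With y'=λy (z=hλ):
  k1=λy_n ⇒ h·k1=z·y_n;  k2=λ(1+6/13z)y_n ⇒ h·k2=z(1+6/13z)y_n
  y_{n+1}/y_n = 1 + 7/10z + 3/10z(1+6/13z) = 1 + z + 9/65z²
  so R(z) = 1 + z + 9/65z².

Solve |R(x)|<1 on ℝ⁻.
x=-0.84: |R|=0.2577
R=1: x+9/65x²=0 ⇒ x=−65/9=-7.2222; min R=1−1/(4·9/65)=-0.8056>−1
Confirm numerically:
  x=-6.059: |R|=0.02413 <1
  x=-3.446: |R|=0.80178 <1
  x=-3.010: |R|=0.75552 <1
  x=-7.663: |R|=1.46768 >1
  x=-7.634: |R|=1.43526 >1
So |R|<1 on (-7.2222, 0).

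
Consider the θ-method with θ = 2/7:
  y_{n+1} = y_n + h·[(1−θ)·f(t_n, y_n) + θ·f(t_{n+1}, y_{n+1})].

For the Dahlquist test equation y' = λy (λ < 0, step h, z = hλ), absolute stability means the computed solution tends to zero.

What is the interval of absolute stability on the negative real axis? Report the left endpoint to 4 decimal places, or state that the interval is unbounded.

Test eqn y'=λy, z=hλ:
  y_{n+1} = y_n + z·[5/7·y_n + 2/7·y_{n+1}] ⇒ (1 − 2/7z)y_{n+1} = (1 + 5/7z)y_n
  ⇒ R(z) = (1 + 5/7z)/(1 − 2/7z).

Need |R(x)|<1, x<0.
x=-0.48: |R|=0.5779
R=−1: 1+5/7x = −1+2/7x ⇒ -3/7x=2 ⇒ x=2/(-3/7)=-4.6667
Confirm numerically:
  x=-3.728: |R|=0.80520 <1
  x=-2.896: |R|=0.58474 <1
  x=-2.716: |R|=0.52928 <1
  x=-2.372: |R|=0.41383 <1
  x=-4.956: |R|=1.05132 >1
  x=-4.732: |R|=1.01190 >1
Stable set (-4.6667, 0).

z∈(-4.6667,0).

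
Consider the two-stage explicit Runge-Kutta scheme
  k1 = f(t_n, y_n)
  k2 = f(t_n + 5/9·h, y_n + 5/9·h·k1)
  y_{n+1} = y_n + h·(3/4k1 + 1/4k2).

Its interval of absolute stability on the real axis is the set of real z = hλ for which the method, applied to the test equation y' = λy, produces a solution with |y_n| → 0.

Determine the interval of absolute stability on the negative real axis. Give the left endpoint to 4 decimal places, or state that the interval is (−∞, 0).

On y'=λy, z=hλ:
  k1=λy_n ⇒ h·k1=z·y_n;  k2=λ(1+5/9z)y_n ⇒ h·k2=z(1+5/9z)y_n
  y_{n+1}/y_n = 1 + 3/4z + 1/4z(1+5/9z) = 1 + z + 5/36z²
  Hence R(z) = 1 + z + 5/36z².

Boundary: |R(x)|=1, x<0.
x=-0.65: |R|=0.4087
R=1: x+5/36x²=0 ⇒ x=−36/5=-7.2000; min R=1−1/(4·5/36)=-0.8000>−1
Confirm numerically:
  x=-7.071: |R|=0.87331 <1
  x=-6.738: |R|=0.56765 <1
  x=-6.454: |R|=0.33129 <1
  x=-4.693: |R|=0.63408 <1
  x=-7.794: |R|=1.64301 >1
  x=-7.738: |R|=1.57820 >1
  x=-7.533: |R|=1.34840 >1
Stable set (-7.2000, 0).

z∈(-7.2000,0).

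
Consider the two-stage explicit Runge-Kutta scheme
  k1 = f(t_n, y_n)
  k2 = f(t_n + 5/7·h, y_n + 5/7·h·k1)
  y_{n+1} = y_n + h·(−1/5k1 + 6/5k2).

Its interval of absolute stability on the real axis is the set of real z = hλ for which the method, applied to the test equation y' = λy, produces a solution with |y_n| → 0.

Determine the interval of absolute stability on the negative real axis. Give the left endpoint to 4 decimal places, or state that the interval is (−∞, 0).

Test eqn y'=λy, z=hλ:
  k1=λy_n ⇒ h·k1=z·y_n;  k2=λ(1+5/7z)y_n ⇒ h·k2=z(1+5/7z)y_n
  y_{n+1}/y_n = 1 − 1/5z + 6/5z(1+5/7z) = 1 + z + 6/7z²
  Hence R(z) = 1 + z + 6/7z².

Boundary: |R(x)|=1, x<0.
x=-0.61: |R|=0.7089
R=1: x+6/7x²=0 ⇒ x=−7/6=-1.1667; min R=1−1/(4·6/7)=0.7083>−1
Confirm numerically:
  x=-1.094: |R|=0.93186 <1
  x=-0.866: |R|=0.77682 <1
  x=-0.693: |R|=0.71864 <1
  x=-0.507: |R|=0.71333 <1
  x=-1.632: |R|=1.65093 >1
  x=-1.312: |R|=1.16344 >1
  x=-1.296: |R|=1.14367 >1
So |R|<1 on (-1.1667, 0).

(-1.1667, 0).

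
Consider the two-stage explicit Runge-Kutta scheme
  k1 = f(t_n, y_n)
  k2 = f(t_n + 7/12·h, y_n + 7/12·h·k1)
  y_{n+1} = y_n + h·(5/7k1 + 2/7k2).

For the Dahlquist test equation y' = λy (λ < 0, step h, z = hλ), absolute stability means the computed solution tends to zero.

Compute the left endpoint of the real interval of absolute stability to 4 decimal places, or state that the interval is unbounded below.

z* = -6.0000.

Set f=λy, z=hλ:
  k1=λy_n ⇒ h·k1=z·y_n;  k2=λ(1+7/12z)y_n ⇒ h·k2=z(1+7/12z)y_n
  y_{n+1}/y_n = 1 + 5/7z + 2/7z(1+7/12z) = 1 + z + 1/6z²
  ⇒ R(z) = 1 + z + 1/6z².

Need |R(x)|<1, x<0.
x=-0.67: |R|=0.4048
R=1: x+1/6x²=0 ⇒ x=−6=-6.0000; min R=1−1/(4·1/6)=-0.5000>−1
Confirm numerically:
  x=-4.836: |R|=0.06182 <1
  x=-3.825: |R|=0.38656 <1
  x=-3.793: |R|=0.39519 <1
  x=-6.517: |R|=1.56155 >1
  x=-6.425: |R|=1.45510 >1
  x=-6.165: |R|=1.16954 >1
Interval (-6.0000, 0).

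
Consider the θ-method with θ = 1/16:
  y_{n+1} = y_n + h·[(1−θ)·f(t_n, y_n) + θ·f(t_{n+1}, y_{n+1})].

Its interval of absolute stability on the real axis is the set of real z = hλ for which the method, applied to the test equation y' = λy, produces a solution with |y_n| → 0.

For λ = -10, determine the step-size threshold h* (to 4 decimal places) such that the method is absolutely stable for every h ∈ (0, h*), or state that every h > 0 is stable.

(-2.2857,0); λ=-10 ⇒ h* = (16/7)/10 = 0.2286.

On y'=λy, z=hλ:
  y_{n+1} = y_n + z·[15/16·y_n + 1/16·y_{n+1}] ⇒ (1 − 1/16z)y_{n+1} = (1 + 15/16z)y_n
  ⇒ R(z) = (1 + 15/16z)/(1 − 1/16z).

Need |R(x)|<1, x<0.
x=-0.46: |R|=0.5529
R=−1: 1+15/16x = −1+1/16x ⇒ -7/8x=2 ⇒ x=2/(-7/8)=-2.2857
Confirm numerically:
  x=-1.387: |R|=0.27636 <1
  x=-1.332: |R|=0.22963 <1
  x=-1.320: |R|=0.21940 <1
  x=-2.842: |R|=1.41333 >1
  x=-2.781: |R|=1.36920 >1
  x=-2.559: |R|=1.20615 >1
Stable set (-2.2857, 0).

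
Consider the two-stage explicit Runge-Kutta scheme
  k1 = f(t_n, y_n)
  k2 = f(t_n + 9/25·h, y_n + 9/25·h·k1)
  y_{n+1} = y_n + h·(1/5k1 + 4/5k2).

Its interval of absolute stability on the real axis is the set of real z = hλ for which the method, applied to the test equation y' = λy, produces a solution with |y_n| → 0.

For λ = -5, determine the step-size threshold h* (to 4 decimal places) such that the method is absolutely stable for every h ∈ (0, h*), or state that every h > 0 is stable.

(-3.4722,0); λ=-5 ⇒ h* = (125/36)/5 = 0.6944.

Set f=λy, z=hλ:
  k1=λy_n ⇒ h·k1=z·y_n;  k2=λ(1+9/25z)y_n ⇒ h·k2=z(1+9/25z)y_n
  y_{n+1}/y_n = 1 + 1/5z + 4/5z(1+9/25z) = 1 + z + 36/125z²
  so R(z) = 1 + z + 36/125z².

Find x<0 with |R(x)|<1.
x=-0.67: |R|=0.4593
R=1: x+36/125x²=0 ⇒ x=−125/36=-3.4722; min R=1−1/(4·36/125)=0.1319>−1
Confirm numerically:
  x=-3.182: |R|=0.73404 <1
  x=-3.009: |R|=0.59858 <1
  x=-2.803: |R|=0.45976 <1
  x=-1.820: |R|=0.13397 <1
  x=-3.996: |R|=1.60279 >1
  x=-3.551: |R|=1.08057 >1
Interval (-3.4722, 0).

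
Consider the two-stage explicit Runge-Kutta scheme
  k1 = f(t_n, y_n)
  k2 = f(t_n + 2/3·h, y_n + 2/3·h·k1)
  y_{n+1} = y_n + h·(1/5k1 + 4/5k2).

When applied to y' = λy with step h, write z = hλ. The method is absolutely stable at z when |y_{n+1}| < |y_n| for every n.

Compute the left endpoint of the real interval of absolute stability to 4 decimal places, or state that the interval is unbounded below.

Set f=λy, z=hλ:
  k1=λy_n ⇒ h·k1=z·y_n;  k2=λ(1+2/3z)y_n ⇒ h·k2=z(1+2/3z)y_n
  y_{n+1}/y_n = 1 + 1/5z + 4/5z(1+2/3z) = 1 + z + 8/15z²
  Hence R(z) = 1 + z + 8/15z².

Boundary: |R(x)|=1, x<0.
x=-1.17: |R|=0.5601
R=1: x+8/15x²=0 ⇒ x=−15/8=-1.8750; min R=1−1/(4·8/15)=0.5312>−1
Confirm numerically:
  x=-1.421: |R|=0.65593 <1
  x=-1.412: |R|=0.65133 <1
  x=-1.018: |R|=0.53471 <1
  x=-2.245: |R|=1.44301 >1
  x=-2.143: |R|=1.30631 >1
Stable set (-1.8750, 0).

left endpoint -1.8750.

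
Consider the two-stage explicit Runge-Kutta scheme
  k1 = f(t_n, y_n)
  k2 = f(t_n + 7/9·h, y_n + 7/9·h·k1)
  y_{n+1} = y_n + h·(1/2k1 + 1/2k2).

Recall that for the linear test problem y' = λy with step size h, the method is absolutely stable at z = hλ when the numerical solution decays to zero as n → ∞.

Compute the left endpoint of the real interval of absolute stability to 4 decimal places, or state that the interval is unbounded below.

z* = -2.5714.

With y'=λy (z=hλ):
  k1=λy_n ⇒ h·k1=z·y_n;  k2=λ(1+7/9z)y_n ⇒ h·k2=z(1+7/9z)y_n
  y_{n+1}/y_n = 1 + 1/2z + 1/2z(1+7/9z) = 1 + z + 7/18z²
  R(z) = 1 + z + 7/18z².

Boundary: |R(x)|=1, x<0.
x=-0.76: |R|=0.4646
R=1: x+7/18x²=0 ⇒ x=−18/7=-2.5714; min R=1−1/(4·7/18)=0.3571>−1
Confirm numerically:
  x=-2.522: |R|=0.95152 <1
  x=-2.239: |R|=0.71055 <1
  x=-1.878: |R|=0.49357 <1
  x=-1.401: |R|=0.36231 <1
  x=-3.071: |R|=1.59663 >1
  x=-2.861: |R|=1.32218 >1
Stable set (-2.5714, 0).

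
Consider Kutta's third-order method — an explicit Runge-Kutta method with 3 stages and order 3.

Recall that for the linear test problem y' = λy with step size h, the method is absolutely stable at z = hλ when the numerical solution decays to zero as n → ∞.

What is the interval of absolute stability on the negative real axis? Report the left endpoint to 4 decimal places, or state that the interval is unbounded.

On y'=λy, z=hλ:
  order 3, 3-stage ⇒ R(z)=1+z+z^2/2+z^3/6
  (e.g. R(-1.54)=0.03709, |R|=0.03709)

Need |R(x)|<1, x<0.
x=-1.54: |R|=0.0371
|R(-2.91)|=1.7830 |R(-2.06)|=0.3952 |R(-1.61)|=0.0095
Bisect:
  x_lo=-3.0670 |R|=2.1720  x_hi=-0.3068 |R|=0.7355
  mid=-1.68688 |R|=0.06412 →hi
  mid=-2.37693 |R|=0.79023 →hi
  mid=-2.72196 |R|=1.37863 →lo
  mid=-2.54945 |R|=1.06137 →lo
  mid=-2.46319 |R|=0.92036 →hi
  mid=-2.50632 |R|=0.98946 →hi
  mid=-2.52788 |R|=1.02506 →lo
  ...
  [-2.51289,-2.51272] ⇒ x*=-2.5127
Interval (-2.5127, 0).

(-2.5127, 0).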